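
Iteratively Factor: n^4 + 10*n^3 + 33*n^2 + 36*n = (n + 3)*(n^3 + 7*n^2 + 12*n) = (n + 3)^2*(n^2 + 4*n) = (n + 3)^2*(n + 4)*(n)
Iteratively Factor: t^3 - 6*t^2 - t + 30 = (t - 3)*(t^2 - 3*t - 10) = (t - 5)*(t - 3)*(t + 2)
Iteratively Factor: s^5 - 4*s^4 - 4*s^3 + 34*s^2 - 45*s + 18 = (s - 1)*(s^4 - 3*s^3 - 7*s^2 + 27*s - 18) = (s - 1)^2*(s^3 - 2*s^2 - 9*s + 18) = (s - 3)*(s - 1)^2*(s^2 + s - 6) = (s - 3)*(s - 1)^2*(s + 3)*(s - 2)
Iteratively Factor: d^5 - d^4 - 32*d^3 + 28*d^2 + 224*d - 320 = (d - 2)*(d^4 + d^3 - 30*d^2 - 32*d + 160) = (d - 5)*(d - 2)*(d^3 + 6*d^2 - 32) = (d - 5)*(d - 2)*(d + 4)*(d^2 + 2*d - 8) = (d - 5)*(d - 2)*(d + 4)^2*(d - 2)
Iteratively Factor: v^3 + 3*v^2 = (v)*(v^2 + 3*v) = v^2*(v + 3)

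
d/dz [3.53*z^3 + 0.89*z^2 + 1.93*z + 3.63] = 10.59*z^2 + 1.78*z + 1.93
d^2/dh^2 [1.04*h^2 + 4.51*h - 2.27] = 2.08000000000000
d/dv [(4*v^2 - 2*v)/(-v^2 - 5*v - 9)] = 2*(-11*v^2 - 36*v + 9)/(v^4 + 10*v^3 + 43*v^2 + 90*v + 81)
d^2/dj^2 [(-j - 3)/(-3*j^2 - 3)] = 2*(4*j^2*(j + 3) - 3*(j + 1)*(j^2 + 1))/(3*(j^2 + 1)^3)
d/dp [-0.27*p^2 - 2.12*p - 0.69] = -0.54*p - 2.12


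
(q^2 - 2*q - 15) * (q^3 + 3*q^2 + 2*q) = q^5 + q^4 - 19*q^3 - 49*q^2 - 30*q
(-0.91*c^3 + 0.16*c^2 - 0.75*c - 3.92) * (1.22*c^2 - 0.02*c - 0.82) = -1.1102*c^5 + 0.2134*c^4 - 0.172*c^3 - 4.8986*c^2 + 0.6934*c + 3.2144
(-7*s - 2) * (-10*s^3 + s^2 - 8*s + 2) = 70*s^4 + 13*s^3 + 54*s^2 + 2*s - 4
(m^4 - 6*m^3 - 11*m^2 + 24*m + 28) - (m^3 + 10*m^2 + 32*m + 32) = m^4 - 7*m^3 - 21*m^2 - 8*m - 4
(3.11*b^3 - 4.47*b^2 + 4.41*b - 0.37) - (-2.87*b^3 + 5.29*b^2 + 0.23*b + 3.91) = 5.98*b^3 - 9.76*b^2 + 4.18*b - 4.28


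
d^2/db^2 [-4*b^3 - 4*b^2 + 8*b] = -24*b - 8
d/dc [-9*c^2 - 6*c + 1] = -18*c - 6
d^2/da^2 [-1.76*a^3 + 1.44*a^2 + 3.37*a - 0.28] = 2.88 - 10.56*a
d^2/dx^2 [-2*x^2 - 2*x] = -4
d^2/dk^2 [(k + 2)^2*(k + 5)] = 6*k + 18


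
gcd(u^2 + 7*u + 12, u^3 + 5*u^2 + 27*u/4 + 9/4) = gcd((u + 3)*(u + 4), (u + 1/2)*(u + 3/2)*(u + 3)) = u + 3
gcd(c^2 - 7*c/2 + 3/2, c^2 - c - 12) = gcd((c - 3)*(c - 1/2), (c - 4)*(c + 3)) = 1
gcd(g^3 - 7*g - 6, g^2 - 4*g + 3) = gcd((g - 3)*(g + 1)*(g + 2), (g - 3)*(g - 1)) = g - 3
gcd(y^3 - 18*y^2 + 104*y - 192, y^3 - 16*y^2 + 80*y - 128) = y^2 - 12*y + 32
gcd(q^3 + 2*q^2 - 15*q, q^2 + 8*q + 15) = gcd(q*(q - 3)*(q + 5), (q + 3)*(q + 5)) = q + 5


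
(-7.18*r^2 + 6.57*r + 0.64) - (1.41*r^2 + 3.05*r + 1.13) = -8.59*r^2 + 3.52*r - 0.49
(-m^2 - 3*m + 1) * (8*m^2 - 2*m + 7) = -8*m^4 - 22*m^3 + 7*m^2 - 23*m + 7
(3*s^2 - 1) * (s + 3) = 3*s^3 + 9*s^2 - s - 3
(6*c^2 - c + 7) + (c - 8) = 6*c^2 - 1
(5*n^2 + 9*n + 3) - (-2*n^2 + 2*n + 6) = 7*n^2 + 7*n - 3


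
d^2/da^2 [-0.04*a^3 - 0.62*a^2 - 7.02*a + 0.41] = -0.24*a - 1.24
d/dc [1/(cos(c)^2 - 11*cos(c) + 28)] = (2*cos(c) - 11)*sin(c)/(cos(c)^2 - 11*cos(c) + 28)^2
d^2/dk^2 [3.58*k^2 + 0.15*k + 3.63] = 7.16000000000000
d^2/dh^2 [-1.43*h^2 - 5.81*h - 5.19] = -2.86000000000000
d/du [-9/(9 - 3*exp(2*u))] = -6*exp(2*u)/(exp(2*u) - 3)^2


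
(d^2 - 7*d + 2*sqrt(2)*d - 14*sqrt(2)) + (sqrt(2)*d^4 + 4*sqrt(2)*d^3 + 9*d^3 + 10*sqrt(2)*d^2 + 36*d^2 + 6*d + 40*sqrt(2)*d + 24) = sqrt(2)*d^4 + 4*sqrt(2)*d^3 + 9*d^3 + 10*sqrt(2)*d^2 + 37*d^2 - d + 42*sqrt(2)*d - 14*sqrt(2) + 24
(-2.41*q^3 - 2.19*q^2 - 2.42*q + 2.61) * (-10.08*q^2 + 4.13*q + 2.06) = 24.2928*q^5 + 12.1219*q^4 + 10.3843*q^3 - 40.8148*q^2 + 5.7941*q + 5.3766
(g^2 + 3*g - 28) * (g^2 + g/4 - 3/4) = g^4 + 13*g^3/4 - 28*g^2 - 37*g/4 + 21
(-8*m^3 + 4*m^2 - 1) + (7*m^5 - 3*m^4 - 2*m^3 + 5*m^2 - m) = 7*m^5 - 3*m^4 - 10*m^3 + 9*m^2 - m - 1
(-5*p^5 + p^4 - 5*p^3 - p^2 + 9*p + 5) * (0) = 0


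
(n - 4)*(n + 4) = n^2 - 16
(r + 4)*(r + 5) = r^2 + 9*r + 20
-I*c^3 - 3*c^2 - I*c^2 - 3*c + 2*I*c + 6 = (c + 2)*(c - 3*I)*(-I*c + I)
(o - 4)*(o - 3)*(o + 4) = o^3 - 3*o^2 - 16*o + 48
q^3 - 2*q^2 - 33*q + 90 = (q - 5)*(q - 3)*(q + 6)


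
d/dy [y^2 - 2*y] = 2*y - 2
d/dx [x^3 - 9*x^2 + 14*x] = 3*x^2 - 18*x + 14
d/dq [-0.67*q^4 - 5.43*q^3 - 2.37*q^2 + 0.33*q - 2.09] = -2.68*q^3 - 16.29*q^2 - 4.74*q + 0.33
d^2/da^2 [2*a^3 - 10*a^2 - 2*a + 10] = 12*a - 20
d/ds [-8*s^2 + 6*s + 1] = 6 - 16*s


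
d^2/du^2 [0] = 0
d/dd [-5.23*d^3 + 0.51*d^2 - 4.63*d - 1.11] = -15.69*d^2 + 1.02*d - 4.63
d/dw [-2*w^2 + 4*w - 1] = 4 - 4*w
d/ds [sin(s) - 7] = cos(s)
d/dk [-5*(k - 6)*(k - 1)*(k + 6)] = -15*k^2 + 10*k + 180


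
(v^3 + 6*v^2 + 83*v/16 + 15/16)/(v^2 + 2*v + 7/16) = (4*v^2 + 23*v + 15)/(4*v + 7)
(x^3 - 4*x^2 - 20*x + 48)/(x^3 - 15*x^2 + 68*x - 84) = (x + 4)/(x - 7)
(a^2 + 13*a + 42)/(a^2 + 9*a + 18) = (a + 7)/(a + 3)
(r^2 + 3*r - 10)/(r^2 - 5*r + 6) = (r + 5)/(r - 3)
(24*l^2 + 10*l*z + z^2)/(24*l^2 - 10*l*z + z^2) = (24*l^2 + 10*l*z + z^2)/(24*l^2 - 10*l*z + z^2)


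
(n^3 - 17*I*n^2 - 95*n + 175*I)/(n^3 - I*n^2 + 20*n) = (n^2 - 12*I*n - 35)/(n*(n + 4*I))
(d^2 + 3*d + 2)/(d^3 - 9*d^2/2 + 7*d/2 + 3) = 2*(d^2 + 3*d + 2)/(2*d^3 - 9*d^2 + 7*d + 6)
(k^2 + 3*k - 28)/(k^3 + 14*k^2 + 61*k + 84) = (k - 4)/(k^2 + 7*k + 12)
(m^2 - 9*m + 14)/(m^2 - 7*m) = (m - 2)/m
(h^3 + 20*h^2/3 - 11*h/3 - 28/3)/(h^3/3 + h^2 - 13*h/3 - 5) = (3*h^2 + 17*h - 28)/(h^2 + 2*h - 15)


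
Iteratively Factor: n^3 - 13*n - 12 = (n + 3)*(n^2 - 3*n - 4) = (n - 4)*(n + 3)*(n + 1)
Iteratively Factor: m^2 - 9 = (m + 3)*(m - 3)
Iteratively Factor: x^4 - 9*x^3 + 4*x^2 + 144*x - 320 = (x - 4)*(x^3 - 5*x^2 - 16*x + 80) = (x - 5)*(x - 4)*(x^2 - 16) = (x - 5)*(x - 4)*(x + 4)*(x - 4)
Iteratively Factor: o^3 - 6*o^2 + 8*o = (o)*(o^2 - 6*o + 8) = o*(o - 4)*(o - 2)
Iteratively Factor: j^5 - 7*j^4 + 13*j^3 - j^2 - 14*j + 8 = (j + 1)*(j^4 - 8*j^3 + 21*j^2 - 22*j + 8) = (j - 4)*(j + 1)*(j^3 - 4*j^2 + 5*j - 2) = (j - 4)*(j - 1)*(j + 1)*(j^2 - 3*j + 2) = (j - 4)*(j - 1)^2*(j + 1)*(j - 2)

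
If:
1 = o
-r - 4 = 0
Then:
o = 1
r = -4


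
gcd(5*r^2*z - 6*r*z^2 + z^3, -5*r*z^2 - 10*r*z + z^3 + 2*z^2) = -5*r*z + z^2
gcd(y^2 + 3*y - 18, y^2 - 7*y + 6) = 1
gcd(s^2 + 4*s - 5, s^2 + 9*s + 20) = s + 5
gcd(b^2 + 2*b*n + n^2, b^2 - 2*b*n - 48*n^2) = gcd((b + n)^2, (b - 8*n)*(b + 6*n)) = 1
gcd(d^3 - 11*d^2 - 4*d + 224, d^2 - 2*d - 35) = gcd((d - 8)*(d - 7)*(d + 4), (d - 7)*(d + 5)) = d - 7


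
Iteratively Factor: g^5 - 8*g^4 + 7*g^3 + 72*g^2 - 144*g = (g - 4)*(g^4 - 4*g^3 - 9*g^2 + 36*g) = g*(g - 4)*(g^3 - 4*g^2 - 9*g + 36) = g*(g - 4)^2*(g^2 - 9) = g*(g - 4)^2*(g + 3)*(g - 3)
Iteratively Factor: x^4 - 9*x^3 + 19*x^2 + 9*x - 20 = (x + 1)*(x^3 - 10*x^2 + 29*x - 20) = (x - 4)*(x + 1)*(x^2 - 6*x + 5) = (x - 5)*(x - 4)*(x + 1)*(x - 1)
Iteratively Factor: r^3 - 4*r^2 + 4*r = (r - 2)*(r^2 - 2*r) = r*(r - 2)*(r - 2)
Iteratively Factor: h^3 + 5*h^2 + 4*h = (h + 4)*(h^2 + h) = (h + 1)*(h + 4)*(h)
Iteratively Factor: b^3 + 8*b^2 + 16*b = (b)*(b^2 + 8*b + 16) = b*(b + 4)*(b + 4)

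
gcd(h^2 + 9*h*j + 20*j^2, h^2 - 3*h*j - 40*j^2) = h + 5*j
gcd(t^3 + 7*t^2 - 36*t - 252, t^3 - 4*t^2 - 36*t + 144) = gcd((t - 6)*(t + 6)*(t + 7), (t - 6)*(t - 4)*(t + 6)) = t^2 - 36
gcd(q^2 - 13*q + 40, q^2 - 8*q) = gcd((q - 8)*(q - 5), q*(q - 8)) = q - 8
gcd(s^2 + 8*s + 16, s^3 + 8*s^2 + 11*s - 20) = s + 4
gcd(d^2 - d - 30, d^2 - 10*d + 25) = 1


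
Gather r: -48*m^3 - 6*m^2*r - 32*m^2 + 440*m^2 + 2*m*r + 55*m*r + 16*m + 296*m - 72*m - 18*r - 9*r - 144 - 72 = -48*m^3 + 408*m^2 + 240*m + r*(-6*m^2 + 57*m - 27) - 216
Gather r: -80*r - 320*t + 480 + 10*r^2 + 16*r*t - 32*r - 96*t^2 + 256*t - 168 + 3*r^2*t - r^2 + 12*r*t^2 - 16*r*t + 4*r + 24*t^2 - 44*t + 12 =r^2*(3*t + 9) + r*(12*t^2 - 108) - 72*t^2 - 108*t + 324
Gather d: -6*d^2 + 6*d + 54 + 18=-6*d^2 + 6*d + 72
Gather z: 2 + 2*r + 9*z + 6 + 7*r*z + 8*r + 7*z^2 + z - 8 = 10*r + 7*z^2 + z*(7*r + 10)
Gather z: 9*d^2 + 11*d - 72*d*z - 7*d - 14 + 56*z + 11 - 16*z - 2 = 9*d^2 + 4*d + z*(40 - 72*d) - 5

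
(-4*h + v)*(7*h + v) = -28*h^2 + 3*h*v + v^2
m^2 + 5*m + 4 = (m + 1)*(m + 4)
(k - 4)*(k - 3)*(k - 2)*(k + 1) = k^4 - 8*k^3 + 17*k^2 + 2*k - 24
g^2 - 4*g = g*(g - 4)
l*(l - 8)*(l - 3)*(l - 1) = l^4 - 12*l^3 + 35*l^2 - 24*l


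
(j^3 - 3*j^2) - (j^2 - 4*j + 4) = j^3 - 4*j^2 + 4*j - 4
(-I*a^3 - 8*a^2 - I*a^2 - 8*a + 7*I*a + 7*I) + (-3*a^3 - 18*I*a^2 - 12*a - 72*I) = -3*a^3 - I*a^3 - 8*a^2 - 19*I*a^2 - 20*a + 7*I*a - 65*I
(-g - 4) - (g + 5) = -2*g - 9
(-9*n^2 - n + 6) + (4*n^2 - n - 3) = -5*n^2 - 2*n + 3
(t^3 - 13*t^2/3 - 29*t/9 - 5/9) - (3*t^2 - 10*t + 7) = t^3 - 22*t^2/3 + 61*t/9 - 68/9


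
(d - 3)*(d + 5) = d^2 + 2*d - 15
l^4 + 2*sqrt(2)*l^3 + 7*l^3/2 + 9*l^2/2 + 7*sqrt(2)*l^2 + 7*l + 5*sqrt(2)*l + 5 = (l + 1)*(l + 5/2)*(l + sqrt(2))^2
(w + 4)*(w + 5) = w^2 + 9*w + 20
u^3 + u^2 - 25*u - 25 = (u - 5)*(u + 1)*(u + 5)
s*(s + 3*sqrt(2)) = s^2 + 3*sqrt(2)*s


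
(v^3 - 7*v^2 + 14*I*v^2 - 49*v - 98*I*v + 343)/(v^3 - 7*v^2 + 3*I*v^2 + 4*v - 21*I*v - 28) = (v^2 + 14*I*v - 49)/(v^2 + 3*I*v + 4)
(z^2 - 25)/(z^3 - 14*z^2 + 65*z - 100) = (z + 5)/(z^2 - 9*z + 20)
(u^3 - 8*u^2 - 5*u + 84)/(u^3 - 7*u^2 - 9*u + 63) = (u - 4)/(u - 3)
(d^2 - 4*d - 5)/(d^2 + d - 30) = (d + 1)/(d + 6)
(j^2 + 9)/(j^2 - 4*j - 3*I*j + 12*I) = (j + 3*I)/(j - 4)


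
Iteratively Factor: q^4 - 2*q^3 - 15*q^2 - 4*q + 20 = (q + 2)*(q^3 - 4*q^2 - 7*q + 10) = (q + 2)^2*(q^2 - 6*q + 5) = (q - 1)*(q + 2)^2*(q - 5)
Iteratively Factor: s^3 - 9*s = (s + 3)*(s^2 - 3*s) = (s - 3)*(s + 3)*(s)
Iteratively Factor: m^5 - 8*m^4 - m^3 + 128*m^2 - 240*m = (m - 4)*(m^4 - 4*m^3 - 17*m^2 + 60*m) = (m - 5)*(m - 4)*(m^3 + m^2 - 12*m) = (m - 5)*(m - 4)*(m - 3)*(m^2 + 4*m) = m*(m - 5)*(m - 4)*(m - 3)*(m + 4)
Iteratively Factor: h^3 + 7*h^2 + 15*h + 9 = (h + 3)*(h^2 + 4*h + 3) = (h + 1)*(h + 3)*(h + 3)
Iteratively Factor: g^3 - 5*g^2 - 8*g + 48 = (g - 4)*(g^2 - g - 12) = (g - 4)*(g + 3)*(g - 4)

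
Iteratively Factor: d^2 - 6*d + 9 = (d - 3)*(d - 3)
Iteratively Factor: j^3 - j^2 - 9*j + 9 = (j - 1)*(j^2 - 9) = (j - 1)*(j + 3)*(j - 3)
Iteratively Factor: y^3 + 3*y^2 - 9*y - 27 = (y - 3)*(y^2 + 6*y + 9) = (y - 3)*(y + 3)*(y + 3)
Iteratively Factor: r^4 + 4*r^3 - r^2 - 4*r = (r - 1)*(r^3 + 5*r^2 + 4*r) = (r - 1)*(r + 1)*(r^2 + 4*r) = (r - 1)*(r + 1)*(r + 4)*(r)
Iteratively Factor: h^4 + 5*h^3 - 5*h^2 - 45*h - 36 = (h - 3)*(h^3 + 8*h^2 + 19*h + 12) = (h - 3)*(h + 3)*(h^2 + 5*h + 4) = (h - 3)*(h + 1)*(h + 3)*(h + 4)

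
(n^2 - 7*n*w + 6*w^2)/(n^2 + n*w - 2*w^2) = (n - 6*w)/(n + 2*w)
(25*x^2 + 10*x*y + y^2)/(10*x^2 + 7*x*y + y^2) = (5*x + y)/(2*x + y)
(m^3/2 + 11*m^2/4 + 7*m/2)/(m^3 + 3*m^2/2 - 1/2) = m*(2*m^2 + 11*m + 14)/(2*(2*m^3 + 3*m^2 - 1))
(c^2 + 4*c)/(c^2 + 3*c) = (c + 4)/(c + 3)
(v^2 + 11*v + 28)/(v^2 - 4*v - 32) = (v + 7)/(v - 8)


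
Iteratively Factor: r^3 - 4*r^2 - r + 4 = (r + 1)*(r^2 - 5*r + 4) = (r - 4)*(r + 1)*(r - 1)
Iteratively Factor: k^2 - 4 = (k - 2)*(k + 2)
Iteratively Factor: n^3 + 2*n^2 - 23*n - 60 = (n + 4)*(n^2 - 2*n - 15) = (n - 5)*(n + 4)*(n + 3)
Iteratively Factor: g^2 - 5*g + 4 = (g - 4)*(g - 1)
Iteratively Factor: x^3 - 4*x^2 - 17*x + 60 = (x - 5)*(x^2 + x - 12) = (x - 5)*(x + 4)*(x - 3)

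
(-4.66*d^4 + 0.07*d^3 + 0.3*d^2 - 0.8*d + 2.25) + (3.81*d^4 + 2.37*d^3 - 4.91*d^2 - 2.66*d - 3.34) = -0.85*d^4 + 2.44*d^3 - 4.61*d^2 - 3.46*d - 1.09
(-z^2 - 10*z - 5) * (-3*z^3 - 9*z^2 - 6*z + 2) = 3*z^5 + 39*z^4 + 111*z^3 + 103*z^2 + 10*z - 10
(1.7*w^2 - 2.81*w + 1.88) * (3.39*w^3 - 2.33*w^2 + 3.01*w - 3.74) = 5.763*w^5 - 13.4869*w^4 + 18.0375*w^3 - 19.1965*w^2 + 16.1682*w - 7.0312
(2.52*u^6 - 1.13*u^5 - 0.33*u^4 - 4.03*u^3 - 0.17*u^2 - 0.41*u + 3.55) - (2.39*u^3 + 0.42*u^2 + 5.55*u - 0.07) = 2.52*u^6 - 1.13*u^5 - 0.33*u^4 - 6.42*u^3 - 0.59*u^2 - 5.96*u + 3.62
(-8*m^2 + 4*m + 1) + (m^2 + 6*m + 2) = -7*m^2 + 10*m + 3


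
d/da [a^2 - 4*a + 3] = 2*a - 4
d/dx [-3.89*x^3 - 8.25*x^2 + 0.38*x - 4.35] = -11.67*x^2 - 16.5*x + 0.38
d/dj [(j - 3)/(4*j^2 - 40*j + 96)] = (j^2 - 10*j - 2*(j - 5)*(j - 3) + 24)/(4*(j^2 - 10*j + 24)^2)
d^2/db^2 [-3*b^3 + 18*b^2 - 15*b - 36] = 36 - 18*b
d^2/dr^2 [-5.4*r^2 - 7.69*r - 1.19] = -10.8000000000000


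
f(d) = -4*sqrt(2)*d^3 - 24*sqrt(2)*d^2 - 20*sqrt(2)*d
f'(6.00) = -1046.52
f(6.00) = -2613.47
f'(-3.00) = 22.63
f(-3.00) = -67.88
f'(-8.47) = -670.81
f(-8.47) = 1241.96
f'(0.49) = -65.62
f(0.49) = -22.67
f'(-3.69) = -8.87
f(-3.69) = -73.56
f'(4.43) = -662.05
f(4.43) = -1283.19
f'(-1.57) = 36.46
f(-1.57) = -17.36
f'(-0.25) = -12.37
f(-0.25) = 5.04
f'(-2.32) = 37.86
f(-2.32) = -46.43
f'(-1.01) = 22.97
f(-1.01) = -0.23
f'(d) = -12*sqrt(2)*d^2 - 48*sqrt(2)*d - 20*sqrt(2)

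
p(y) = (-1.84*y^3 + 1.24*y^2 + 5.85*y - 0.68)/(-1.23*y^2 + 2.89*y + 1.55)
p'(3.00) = -91.73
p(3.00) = 25.47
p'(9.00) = 1.41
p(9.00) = 16.50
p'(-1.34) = 2.19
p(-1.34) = 0.41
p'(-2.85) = 1.50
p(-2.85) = -2.12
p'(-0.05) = 5.56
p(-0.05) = -0.69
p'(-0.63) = 23.55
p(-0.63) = 4.50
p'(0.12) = 3.20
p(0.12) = 0.02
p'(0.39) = 1.88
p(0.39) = 0.68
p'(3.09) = -42.86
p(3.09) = 19.82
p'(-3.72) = 1.48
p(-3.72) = -3.41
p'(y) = (2.46*y - 2.89)*(-1.84*y^3 + 1.24*y^2 + 5.85*y - 0.68)/(-1.23*y^2 + 2.89*y + 1.55)^2 + (-5.52*y^2 + 2.48*y + 5.85)/(-1.23*y^2 + 2.89*y + 1.55) = (2.2632*y^4 - 10.6352*y^3 + 2.2231*y^2 + 2.1712*y + 11.0327)/(1.5129*y^4 - 7.1094*y^3 + 4.5391*y^2 + 8.959*y + 2.4025)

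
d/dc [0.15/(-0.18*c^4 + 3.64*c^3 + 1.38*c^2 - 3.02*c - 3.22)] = (0.108*c^3 - 1.638*c^2 - 0.414*c + 0.453)/(0.18*c^4 - 3.64*c^3 - 1.38*c^2 + 3.02*c + 3.22)^2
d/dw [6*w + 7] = 6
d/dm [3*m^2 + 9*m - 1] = 6*m + 9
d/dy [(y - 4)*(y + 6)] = 2*y + 2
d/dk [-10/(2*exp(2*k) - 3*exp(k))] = 10*(4*exp(k) - 3)*exp(-k)/(2*exp(k) - 3)^2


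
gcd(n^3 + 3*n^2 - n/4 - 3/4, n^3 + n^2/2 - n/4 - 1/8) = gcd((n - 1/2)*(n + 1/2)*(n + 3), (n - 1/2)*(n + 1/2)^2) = n^2 - 1/4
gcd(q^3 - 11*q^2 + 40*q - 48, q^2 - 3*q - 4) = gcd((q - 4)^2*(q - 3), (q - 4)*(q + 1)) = q - 4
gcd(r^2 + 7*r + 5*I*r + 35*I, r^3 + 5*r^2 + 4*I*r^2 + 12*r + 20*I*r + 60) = 1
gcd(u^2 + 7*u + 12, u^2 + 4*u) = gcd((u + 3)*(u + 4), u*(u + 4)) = u + 4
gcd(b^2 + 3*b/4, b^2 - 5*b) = b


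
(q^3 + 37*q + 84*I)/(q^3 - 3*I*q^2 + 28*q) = (q + 3*I)/q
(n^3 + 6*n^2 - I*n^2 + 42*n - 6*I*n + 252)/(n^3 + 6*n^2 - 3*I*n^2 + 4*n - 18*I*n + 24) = (n^2 - I*n + 42)/(n^2 - 3*I*n + 4)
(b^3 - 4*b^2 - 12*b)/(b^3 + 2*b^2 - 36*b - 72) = b/(b + 6)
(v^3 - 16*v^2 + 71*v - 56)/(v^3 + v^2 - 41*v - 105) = (v^2 - 9*v + 8)/(v^2 + 8*v + 15)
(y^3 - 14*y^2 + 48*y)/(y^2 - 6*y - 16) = y*(y - 6)/(y + 2)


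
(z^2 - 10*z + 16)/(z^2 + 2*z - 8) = (z - 8)/(z + 4)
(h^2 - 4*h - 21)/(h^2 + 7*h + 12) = (h - 7)/(h + 4)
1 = 1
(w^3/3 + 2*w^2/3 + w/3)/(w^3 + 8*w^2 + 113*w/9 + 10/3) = 3*w*(w^2 + 2*w + 1)/(9*w^3 + 72*w^2 + 113*w + 30)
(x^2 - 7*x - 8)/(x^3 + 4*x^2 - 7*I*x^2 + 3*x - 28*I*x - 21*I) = (x - 8)/(x^2 + x*(3 - 7*I) - 21*I)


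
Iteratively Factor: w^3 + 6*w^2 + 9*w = (w + 3)*(w^2 + 3*w) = (w + 3)^2*(w)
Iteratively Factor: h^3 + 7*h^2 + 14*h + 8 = (h + 2)*(h^2 + 5*h + 4) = (h + 1)*(h + 2)*(h + 4)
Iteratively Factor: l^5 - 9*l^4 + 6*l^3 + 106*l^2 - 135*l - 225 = (l + 3)*(l^4 - 12*l^3 + 42*l^2 - 20*l - 75) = (l - 5)*(l + 3)*(l^3 - 7*l^2 + 7*l + 15) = (l - 5)^2*(l + 3)*(l^2 - 2*l - 3) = (l - 5)^2*(l - 3)*(l + 3)*(l + 1)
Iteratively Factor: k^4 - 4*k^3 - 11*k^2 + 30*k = (k - 2)*(k^3 - 2*k^2 - 15*k) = (k - 2)*(k + 3)*(k^2 - 5*k) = k*(k - 2)*(k + 3)*(k - 5)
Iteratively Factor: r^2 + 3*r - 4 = (r + 4)*(r - 1)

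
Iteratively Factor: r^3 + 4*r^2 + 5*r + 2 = (r + 2)*(r^2 + 2*r + 1) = (r + 1)*(r + 2)*(r + 1)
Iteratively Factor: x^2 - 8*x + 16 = (x - 4)*(x - 4)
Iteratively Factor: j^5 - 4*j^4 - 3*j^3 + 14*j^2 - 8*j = (j - 1)*(j^4 - 3*j^3 - 6*j^2 + 8*j) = (j - 4)*(j - 1)*(j^3 + j^2 - 2*j) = (j - 4)*(j - 1)*(j + 2)*(j^2 - j) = j*(j - 4)*(j - 1)*(j + 2)*(j - 1)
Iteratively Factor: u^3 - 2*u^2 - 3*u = (u + 1)*(u^2 - 3*u) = (u - 3)*(u + 1)*(u)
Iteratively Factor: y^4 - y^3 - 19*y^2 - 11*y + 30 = (y - 5)*(y^3 + 4*y^2 + y - 6) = (y - 5)*(y + 3)*(y^2 + y - 2) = (y - 5)*(y + 2)*(y + 3)*(y - 1)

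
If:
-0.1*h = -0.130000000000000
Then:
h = 1.30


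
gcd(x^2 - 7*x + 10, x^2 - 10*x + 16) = x - 2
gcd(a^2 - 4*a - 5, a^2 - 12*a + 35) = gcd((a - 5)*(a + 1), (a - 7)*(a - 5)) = a - 5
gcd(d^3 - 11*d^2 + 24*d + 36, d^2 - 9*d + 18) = d - 6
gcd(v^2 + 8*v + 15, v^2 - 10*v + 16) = 1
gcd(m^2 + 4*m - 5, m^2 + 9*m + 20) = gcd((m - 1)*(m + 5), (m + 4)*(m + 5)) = m + 5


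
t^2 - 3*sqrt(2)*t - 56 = (t - 7*sqrt(2))*(t + 4*sqrt(2))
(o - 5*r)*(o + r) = o^2 - 4*o*r - 5*r^2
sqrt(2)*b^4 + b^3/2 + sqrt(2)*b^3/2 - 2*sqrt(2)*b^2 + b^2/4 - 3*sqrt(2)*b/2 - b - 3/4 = (b - 3/2)*(b + 1)^2*(sqrt(2)*b + 1/2)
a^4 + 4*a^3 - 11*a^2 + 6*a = a*(a - 1)^2*(a + 6)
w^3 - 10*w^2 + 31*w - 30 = (w - 5)*(w - 3)*(w - 2)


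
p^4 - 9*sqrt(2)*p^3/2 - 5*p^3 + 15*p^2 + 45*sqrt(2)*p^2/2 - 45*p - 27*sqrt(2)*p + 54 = (p - 3)*(p - 2)*(p - 3*sqrt(2))*(p - 3*sqrt(2)/2)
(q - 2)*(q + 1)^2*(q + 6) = q^4 + 6*q^3 - 3*q^2 - 20*q - 12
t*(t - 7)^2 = t^3 - 14*t^2 + 49*t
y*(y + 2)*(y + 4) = y^3 + 6*y^2 + 8*y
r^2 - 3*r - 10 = (r - 5)*(r + 2)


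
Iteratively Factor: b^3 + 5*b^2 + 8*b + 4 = (b + 2)*(b^2 + 3*b + 2) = (b + 2)^2*(b + 1)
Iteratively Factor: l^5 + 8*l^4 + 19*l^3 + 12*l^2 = (l + 1)*(l^4 + 7*l^3 + 12*l^2) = (l + 1)*(l + 4)*(l^3 + 3*l^2) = l*(l + 1)*(l + 4)*(l^2 + 3*l) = l^2*(l + 1)*(l + 4)*(l + 3)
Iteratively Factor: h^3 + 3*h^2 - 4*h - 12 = (h + 3)*(h^2 - 4) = (h + 2)*(h + 3)*(h - 2)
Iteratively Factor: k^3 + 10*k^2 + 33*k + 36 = (k + 3)*(k^2 + 7*k + 12) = (k + 3)^2*(k + 4)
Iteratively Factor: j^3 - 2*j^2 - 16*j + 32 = (j - 4)*(j^2 + 2*j - 8) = (j - 4)*(j + 4)*(j - 2)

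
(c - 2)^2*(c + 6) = c^3 + 2*c^2 - 20*c + 24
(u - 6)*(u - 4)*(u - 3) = u^3 - 13*u^2 + 54*u - 72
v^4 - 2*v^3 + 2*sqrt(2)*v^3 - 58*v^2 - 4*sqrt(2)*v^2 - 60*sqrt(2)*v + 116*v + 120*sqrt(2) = (v - 2)*(v - 5*sqrt(2))*(v + sqrt(2))*(v + 6*sqrt(2))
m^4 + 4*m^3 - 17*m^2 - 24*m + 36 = (m - 3)*(m - 1)*(m + 2)*(m + 6)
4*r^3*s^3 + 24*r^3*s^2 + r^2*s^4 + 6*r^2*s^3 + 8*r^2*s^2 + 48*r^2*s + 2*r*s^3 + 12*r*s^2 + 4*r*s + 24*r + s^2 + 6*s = (4*r + s)*(s + 6)*(r*s + 1)^2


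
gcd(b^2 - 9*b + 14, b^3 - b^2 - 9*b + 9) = 1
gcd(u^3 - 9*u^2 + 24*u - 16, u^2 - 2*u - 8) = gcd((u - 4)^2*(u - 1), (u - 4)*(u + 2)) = u - 4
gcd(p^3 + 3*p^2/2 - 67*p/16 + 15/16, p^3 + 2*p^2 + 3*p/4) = 1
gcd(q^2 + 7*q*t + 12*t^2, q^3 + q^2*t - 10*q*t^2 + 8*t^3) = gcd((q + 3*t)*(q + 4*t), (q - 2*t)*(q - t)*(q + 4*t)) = q + 4*t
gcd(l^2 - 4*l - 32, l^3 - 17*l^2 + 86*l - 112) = l - 8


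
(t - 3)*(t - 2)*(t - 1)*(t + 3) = t^4 - 3*t^3 - 7*t^2 + 27*t - 18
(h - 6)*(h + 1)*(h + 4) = h^3 - h^2 - 26*h - 24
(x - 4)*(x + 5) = x^2 + x - 20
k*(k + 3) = k^2 + 3*k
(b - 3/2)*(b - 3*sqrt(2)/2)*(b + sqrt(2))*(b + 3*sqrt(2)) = b^4 - 3*b^3/2 + 5*sqrt(2)*b^3/2 - 6*b^2 - 15*sqrt(2)*b^2/4 - 9*sqrt(2)*b + 9*b + 27*sqrt(2)/2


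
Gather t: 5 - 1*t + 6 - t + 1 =12 - 2*t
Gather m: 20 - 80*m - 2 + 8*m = 18 - 72*m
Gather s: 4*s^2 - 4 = 4*s^2 - 4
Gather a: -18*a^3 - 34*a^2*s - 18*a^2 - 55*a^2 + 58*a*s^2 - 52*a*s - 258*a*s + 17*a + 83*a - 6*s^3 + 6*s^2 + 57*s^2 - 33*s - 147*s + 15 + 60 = -18*a^3 + a^2*(-34*s - 73) + a*(58*s^2 - 310*s + 100) - 6*s^3 + 63*s^2 - 180*s + 75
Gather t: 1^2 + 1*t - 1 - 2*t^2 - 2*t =-2*t^2 - t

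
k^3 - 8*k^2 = k^2*(k - 8)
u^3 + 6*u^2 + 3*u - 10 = (u - 1)*(u + 2)*(u + 5)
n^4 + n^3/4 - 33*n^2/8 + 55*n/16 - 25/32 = (n - 5/4)*(n - 1/2)^2*(n + 5/2)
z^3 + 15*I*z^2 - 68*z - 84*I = (z + 2*I)*(z + 6*I)*(z + 7*I)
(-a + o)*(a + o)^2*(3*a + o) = -3*a^4 - 4*a^3*o + 2*a^2*o^2 + 4*a*o^3 + o^4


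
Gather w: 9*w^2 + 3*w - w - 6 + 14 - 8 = 9*w^2 + 2*w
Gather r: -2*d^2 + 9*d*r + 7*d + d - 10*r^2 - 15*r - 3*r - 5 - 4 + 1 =-2*d^2 + 8*d - 10*r^2 + r*(9*d - 18) - 8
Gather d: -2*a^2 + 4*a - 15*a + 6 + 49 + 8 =-2*a^2 - 11*a + 63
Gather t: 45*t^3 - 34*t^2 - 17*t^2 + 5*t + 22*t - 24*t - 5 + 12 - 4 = 45*t^3 - 51*t^2 + 3*t + 3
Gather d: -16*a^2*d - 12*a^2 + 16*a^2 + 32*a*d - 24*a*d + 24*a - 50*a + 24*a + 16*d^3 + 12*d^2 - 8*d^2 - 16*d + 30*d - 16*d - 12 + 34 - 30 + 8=4*a^2 - 2*a + 16*d^3 + 4*d^2 + d*(-16*a^2 + 8*a - 2)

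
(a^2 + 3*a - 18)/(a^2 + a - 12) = (a + 6)/(a + 4)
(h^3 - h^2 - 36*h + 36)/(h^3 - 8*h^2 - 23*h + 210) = (h^2 + 5*h - 6)/(h^2 - 2*h - 35)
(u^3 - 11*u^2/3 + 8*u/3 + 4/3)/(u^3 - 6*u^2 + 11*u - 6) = (3*u^2 - 5*u - 2)/(3*(u^2 - 4*u + 3))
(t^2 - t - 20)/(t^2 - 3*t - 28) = (t - 5)/(t - 7)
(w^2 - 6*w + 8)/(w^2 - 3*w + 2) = (w - 4)/(w - 1)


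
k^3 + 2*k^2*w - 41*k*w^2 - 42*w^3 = (k - 6*w)*(k + w)*(k + 7*w)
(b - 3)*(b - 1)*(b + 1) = b^3 - 3*b^2 - b + 3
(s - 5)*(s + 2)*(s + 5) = s^3 + 2*s^2 - 25*s - 50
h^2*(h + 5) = h^3 + 5*h^2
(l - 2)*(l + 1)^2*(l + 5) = l^4 + 5*l^3 - 3*l^2 - 17*l - 10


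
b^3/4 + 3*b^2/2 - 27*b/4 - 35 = (b/4 + 1)*(b - 5)*(b + 7)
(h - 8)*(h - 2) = h^2 - 10*h + 16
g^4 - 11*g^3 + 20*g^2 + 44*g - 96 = (g - 8)*(g - 3)*(g - 2)*(g + 2)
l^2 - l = l*(l - 1)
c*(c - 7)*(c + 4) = c^3 - 3*c^2 - 28*c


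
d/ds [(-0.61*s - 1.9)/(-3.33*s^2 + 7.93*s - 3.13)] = (-2.0313*s^2 - 12.654*s + 16.9763)/(11.0889*s^4 - 52.8138*s^3 + 83.7307*s^2 - 49.6418*s + 9.7969)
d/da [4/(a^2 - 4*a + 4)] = 8*(2 - a)/(a^2 - 4*a + 4)^2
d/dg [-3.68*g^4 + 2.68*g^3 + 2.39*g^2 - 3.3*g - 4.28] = -14.72*g^3 + 8.04*g^2 + 4.78*g - 3.3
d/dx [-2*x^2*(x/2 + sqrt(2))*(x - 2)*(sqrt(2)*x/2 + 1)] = x*(-5*sqrt(2)*x^3 - 24*x^2 + 8*sqrt(2)*x^2 - 12*sqrt(2)*x + 36*x + 16*sqrt(2))/2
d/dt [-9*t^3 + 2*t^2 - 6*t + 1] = -27*t^2 + 4*t - 6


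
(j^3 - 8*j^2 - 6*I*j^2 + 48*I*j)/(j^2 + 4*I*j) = (j^2 - 8*j - 6*I*j + 48*I)/(j + 4*I)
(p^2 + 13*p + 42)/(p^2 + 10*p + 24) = (p + 7)/(p + 4)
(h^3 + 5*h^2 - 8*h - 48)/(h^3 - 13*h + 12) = (h + 4)/(h - 1)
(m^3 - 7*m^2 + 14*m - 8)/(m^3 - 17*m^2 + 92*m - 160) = (m^2 - 3*m + 2)/(m^2 - 13*m + 40)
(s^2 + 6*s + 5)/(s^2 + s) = (s + 5)/s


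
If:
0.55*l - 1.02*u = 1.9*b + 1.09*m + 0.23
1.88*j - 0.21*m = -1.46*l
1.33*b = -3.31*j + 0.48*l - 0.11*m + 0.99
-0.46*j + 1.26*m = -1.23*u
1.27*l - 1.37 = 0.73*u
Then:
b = -0.27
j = 0.32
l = -0.11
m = 2.13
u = -2.06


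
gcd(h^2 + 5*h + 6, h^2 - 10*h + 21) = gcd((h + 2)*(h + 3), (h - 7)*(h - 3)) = 1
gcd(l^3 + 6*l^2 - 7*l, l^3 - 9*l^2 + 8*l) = l^2 - l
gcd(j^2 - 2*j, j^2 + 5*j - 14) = j - 2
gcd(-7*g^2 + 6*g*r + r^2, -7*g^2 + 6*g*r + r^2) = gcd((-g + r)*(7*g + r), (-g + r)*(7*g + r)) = -7*g^2 + 6*g*r + r^2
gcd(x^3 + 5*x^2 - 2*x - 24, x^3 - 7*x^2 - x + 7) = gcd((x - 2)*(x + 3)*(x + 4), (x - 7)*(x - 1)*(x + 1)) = 1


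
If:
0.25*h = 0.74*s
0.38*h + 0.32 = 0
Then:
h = -0.84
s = -0.28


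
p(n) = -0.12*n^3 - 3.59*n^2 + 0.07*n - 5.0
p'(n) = -0.36*n^2 - 7.18*n + 0.07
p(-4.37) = -63.85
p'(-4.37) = 24.57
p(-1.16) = -9.72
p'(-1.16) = 7.91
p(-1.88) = -17.02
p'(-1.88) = 12.30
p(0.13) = -5.05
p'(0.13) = -0.87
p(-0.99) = -8.47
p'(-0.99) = 6.83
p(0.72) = -6.86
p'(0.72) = -5.29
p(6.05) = -162.55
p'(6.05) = -56.55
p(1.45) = -12.81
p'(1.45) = -11.10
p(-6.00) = -108.74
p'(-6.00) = 30.19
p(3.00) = -40.34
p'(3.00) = -24.71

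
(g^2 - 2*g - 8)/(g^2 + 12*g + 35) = (g^2 - 2*g - 8)/(g^2 + 12*g + 35)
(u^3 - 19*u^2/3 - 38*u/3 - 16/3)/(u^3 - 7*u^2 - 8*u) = (u + 2/3)/u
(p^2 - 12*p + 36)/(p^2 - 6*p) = (p - 6)/p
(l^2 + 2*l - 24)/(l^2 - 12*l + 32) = (l + 6)/(l - 8)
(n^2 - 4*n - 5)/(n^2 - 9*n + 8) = (n^2 - 4*n - 5)/(n^2 - 9*n + 8)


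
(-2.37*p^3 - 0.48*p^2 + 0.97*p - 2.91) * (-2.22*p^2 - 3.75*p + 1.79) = 5.2614*p^5 + 9.9531*p^4 - 4.5957*p^3 + 1.9635*p^2 + 12.6488*p - 5.2089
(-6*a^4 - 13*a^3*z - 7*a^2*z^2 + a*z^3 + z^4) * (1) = -6*a^4 - 13*a^3*z - 7*a^2*z^2 + a*z^3 + z^4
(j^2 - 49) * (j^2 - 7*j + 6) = j^4 - 7*j^3 - 43*j^2 + 343*j - 294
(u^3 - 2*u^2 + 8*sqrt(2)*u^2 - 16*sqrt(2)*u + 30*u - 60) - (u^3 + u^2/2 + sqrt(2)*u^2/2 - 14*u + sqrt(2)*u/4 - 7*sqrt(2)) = -5*u^2/2 + 15*sqrt(2)*u^2/2 - 65*sqrt(2)*u/4 + 44*u - 60 + 7*sqrt(2)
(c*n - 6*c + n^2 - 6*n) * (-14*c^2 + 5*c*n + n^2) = -14*c^3*n + 84*c^3 - 9*c^2*n^2 + 54*c^2*n + 6*c*n^3 - 36*c*n^2 + n^4 - 6*n^3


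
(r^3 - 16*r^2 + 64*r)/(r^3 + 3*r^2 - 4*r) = (r^2 - 16*r + 64)/(r^2 + 3*r - 4)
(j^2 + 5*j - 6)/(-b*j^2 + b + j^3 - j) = (-j - 6)/(b*j + b - j^2 - j)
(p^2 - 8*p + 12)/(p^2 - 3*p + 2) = (p - 6)/(p - 1)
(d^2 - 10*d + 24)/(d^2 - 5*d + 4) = (d - 6)/(d - 1)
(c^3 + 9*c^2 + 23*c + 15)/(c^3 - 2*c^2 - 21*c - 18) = (c + 5)/(c - 6)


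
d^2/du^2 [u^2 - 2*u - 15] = 2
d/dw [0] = 0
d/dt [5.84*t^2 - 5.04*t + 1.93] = 11.68*t - 5.04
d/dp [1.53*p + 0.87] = 1.53000000000000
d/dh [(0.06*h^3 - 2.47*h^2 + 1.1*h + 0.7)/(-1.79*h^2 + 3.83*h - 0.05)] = (-0.1074*h^4 + 0.459599999999998*h^3 - 7.5001*h^2 + 2.753*h - 2.736)/(3.2041*h^4 - 13.7114*h^3 + 14.8479*h^2 - 0.383*h + 0.0025)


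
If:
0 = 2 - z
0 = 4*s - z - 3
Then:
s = 5/4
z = 2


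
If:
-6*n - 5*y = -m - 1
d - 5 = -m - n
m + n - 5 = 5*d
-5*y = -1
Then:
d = 0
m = 30/7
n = 5/7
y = 1/5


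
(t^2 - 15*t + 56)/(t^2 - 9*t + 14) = (t - 8)/(t - 2)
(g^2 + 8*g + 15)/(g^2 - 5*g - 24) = (g + 5)/(g - 8)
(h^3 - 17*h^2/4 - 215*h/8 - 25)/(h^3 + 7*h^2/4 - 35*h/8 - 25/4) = (h - 8)/(h - 2)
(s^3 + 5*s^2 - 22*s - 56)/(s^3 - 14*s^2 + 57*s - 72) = (s^3 + 5*s^2 - 22*s - 56)/(s^3 - 14*s^2 + 57*s - 72)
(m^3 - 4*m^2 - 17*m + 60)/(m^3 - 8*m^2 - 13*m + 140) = (m - 3)/(m - 7)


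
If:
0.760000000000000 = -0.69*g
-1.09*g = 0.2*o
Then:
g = -1.10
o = 6.00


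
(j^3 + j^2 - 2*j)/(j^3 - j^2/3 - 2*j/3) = 3*(j + 2)/(3*j + 2)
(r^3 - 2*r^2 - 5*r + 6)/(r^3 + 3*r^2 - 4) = (r - 3)/(r + 2)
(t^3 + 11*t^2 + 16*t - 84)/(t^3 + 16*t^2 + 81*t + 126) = (t - 2)/(t + 3)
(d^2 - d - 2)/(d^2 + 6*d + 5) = (d - 2)/(d + 5)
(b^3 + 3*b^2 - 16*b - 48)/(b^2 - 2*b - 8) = (b^2 + 7*b + 12)/(b + 2)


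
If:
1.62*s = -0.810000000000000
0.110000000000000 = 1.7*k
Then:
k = 0.06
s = -0.50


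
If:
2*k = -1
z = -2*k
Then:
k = -1/2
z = 1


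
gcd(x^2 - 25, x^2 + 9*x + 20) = x + 5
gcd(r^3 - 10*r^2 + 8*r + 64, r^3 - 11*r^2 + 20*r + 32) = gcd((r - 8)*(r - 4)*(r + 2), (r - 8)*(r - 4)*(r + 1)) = r^2 - 12*r + 32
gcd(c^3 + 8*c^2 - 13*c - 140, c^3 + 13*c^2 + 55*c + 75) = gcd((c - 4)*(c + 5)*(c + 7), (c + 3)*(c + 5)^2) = c + 5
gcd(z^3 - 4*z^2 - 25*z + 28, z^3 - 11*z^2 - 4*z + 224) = z^2 - 3*z - 28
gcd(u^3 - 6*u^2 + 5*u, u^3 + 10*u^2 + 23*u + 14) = 1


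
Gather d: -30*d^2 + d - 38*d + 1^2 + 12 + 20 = -30*d^2 - 37*d + 33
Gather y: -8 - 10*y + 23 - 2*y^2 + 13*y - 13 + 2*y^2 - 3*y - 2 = 0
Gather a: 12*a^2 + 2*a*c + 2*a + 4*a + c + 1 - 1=12*a^2 + a*(2*c + 6) + c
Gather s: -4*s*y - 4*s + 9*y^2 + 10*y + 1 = s*(-4*y - 4) + 9*y^2 + 10*y + 1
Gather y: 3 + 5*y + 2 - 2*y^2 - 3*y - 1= -2*y^2 + 2*y + 4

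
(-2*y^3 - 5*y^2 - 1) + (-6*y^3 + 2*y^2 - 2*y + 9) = -8*y^3 - 3*y^2 - 2*y + 8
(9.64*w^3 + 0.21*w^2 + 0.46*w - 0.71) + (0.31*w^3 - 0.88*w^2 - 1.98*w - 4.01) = 9.95*w^3 - 0.67*w^2 - 1.52*w - 4.72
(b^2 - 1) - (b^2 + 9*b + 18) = -9*b - 19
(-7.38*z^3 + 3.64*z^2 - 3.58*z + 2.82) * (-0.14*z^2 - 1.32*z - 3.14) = 1.0332*z^5 + 9.232*z^4 + 18.8696*z^3 - 7.0988*z^2 + 7.5188*z - 8.8548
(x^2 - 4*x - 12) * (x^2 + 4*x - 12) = x^4 - 40*x^2 + 144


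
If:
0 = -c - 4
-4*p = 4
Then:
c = -4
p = -1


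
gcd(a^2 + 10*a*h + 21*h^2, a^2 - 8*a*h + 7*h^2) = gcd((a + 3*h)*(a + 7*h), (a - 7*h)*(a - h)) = 1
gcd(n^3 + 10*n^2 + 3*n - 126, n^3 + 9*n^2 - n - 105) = n^2 + 4*n - 21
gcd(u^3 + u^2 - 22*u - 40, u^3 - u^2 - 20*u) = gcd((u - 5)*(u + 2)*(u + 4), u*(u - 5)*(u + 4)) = u^2 - u - 20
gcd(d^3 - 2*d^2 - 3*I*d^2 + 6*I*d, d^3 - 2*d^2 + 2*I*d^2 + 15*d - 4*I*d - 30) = d^2 + d*(-2 - 3*I) + 6*I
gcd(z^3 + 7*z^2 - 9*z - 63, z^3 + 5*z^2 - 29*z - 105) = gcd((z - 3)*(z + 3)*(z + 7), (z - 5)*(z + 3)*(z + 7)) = z^2 + 10*z + 21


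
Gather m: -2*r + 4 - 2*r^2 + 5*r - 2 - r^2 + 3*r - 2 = -3*r^2 + 6*r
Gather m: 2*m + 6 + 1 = 2*m + 7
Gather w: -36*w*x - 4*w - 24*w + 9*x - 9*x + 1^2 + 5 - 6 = w*(-36*x - 28)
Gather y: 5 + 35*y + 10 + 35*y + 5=70*y + 20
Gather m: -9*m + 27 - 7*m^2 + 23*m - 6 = -7*m^2 + 14*m + 21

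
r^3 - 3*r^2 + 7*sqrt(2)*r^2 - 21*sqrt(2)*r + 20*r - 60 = (r - 3)*(r + 2*sqrt(2))*(r + 5*sqrt(2))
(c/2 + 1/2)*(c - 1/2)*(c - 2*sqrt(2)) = c^3/2 - sqrt(2)*c^2 + c^2/4 - sqrt(2)*c/2 - c/4 + sqrt(2)/2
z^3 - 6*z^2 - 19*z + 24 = (z - 8)*(z - 1)*(z + 3)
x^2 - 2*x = x*(x - 2)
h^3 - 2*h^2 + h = h*(h - 1)^2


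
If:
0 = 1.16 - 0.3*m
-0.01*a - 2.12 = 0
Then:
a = -212.00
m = 3.87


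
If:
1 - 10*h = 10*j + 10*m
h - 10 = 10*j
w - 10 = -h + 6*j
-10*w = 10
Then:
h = 25/2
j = 1/4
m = -253/20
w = -1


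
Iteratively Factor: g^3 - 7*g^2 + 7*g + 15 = (g + 1)*(g^2 - 8*g + 15) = (g - 5)*(g + 1)*(g - 3)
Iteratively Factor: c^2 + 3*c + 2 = (c + 1)*(c + 2)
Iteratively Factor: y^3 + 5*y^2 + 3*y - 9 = (y + 3)*(y^2 + 2*y - 3) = (y - 1)*(y + 3)*(y + 3)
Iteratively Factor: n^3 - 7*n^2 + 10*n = (n)*(n^2 - 7*n + 10) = n*(n - 5)*(n - 2)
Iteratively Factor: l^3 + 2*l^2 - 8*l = (l + 4)*(l^2 - 2*l) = (l - 2)*(l + 4)*(l)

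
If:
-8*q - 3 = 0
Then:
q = -3/8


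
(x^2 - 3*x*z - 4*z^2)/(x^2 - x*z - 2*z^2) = (x - 4*z)/(x - 2*z)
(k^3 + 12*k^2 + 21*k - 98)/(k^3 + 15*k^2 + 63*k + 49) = (k - 2)/(k + 1)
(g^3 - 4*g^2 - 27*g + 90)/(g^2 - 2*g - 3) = (g^2 - g - 30)/(g + 1)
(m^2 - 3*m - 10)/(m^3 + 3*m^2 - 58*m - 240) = (m^2 - 3*m - 10)/(m^3 + 3*m^2 - 58*m - 240)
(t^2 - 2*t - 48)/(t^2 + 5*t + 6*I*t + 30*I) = (t^2 - 2*t - 48)/(t^2 + t*(5 + 6*I) + 30*I)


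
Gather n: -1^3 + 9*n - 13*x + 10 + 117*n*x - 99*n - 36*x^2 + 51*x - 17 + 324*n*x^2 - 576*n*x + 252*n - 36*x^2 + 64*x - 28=n*(324*x^2 - 459*x + 162) - 72*x^2 + 102*x - 36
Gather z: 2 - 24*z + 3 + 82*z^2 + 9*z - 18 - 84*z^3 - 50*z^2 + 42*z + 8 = -84*z^3 + 32*z^2 + 27*z - 5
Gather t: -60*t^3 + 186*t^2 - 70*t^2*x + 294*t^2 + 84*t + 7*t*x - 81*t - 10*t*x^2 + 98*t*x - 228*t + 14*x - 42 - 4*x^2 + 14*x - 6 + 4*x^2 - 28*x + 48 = -60*t^3 + t^2*(480 - 70*x) + t*(-10*x^2 + 105*x - 225)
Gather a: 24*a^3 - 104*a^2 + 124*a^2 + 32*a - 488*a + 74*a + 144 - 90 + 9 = 24*a^3 + 20*a^2 - 382*a + 63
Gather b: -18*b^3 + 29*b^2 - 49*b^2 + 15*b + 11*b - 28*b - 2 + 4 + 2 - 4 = -18*b^3 - 20*b^2 - 2*b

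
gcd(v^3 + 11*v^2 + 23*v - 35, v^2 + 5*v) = v + 5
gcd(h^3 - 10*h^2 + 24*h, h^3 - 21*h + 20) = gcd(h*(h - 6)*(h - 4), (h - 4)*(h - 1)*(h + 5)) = h - 4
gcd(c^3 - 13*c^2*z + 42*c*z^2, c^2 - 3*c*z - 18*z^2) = -c + 6*z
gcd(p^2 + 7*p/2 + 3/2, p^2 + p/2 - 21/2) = 1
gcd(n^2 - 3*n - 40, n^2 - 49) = 1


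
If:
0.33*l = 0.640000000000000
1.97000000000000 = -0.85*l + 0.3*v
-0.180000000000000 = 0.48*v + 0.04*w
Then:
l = 1.94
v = 12.06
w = -149.24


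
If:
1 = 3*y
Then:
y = 1/3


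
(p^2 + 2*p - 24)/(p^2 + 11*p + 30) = (p - 4)/(p + 5)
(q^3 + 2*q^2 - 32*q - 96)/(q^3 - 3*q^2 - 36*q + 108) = (q^2 + 8*q + 16)/(q^2 + 3*q - 18)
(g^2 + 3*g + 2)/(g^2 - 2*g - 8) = (g + 1)/(g - 4)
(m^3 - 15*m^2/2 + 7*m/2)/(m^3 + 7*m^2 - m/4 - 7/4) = 2*m*(m - 7)/(2*m^2 + 15*m + 7)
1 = 1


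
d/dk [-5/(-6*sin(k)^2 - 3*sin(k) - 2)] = -15*(4*sin(k) + 1)*cos(k)/(6*sin(k)^2 + 3*sin(k) + 2)^2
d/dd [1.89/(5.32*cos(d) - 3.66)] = 10.0548*sin(d)/(5.32*cos(d) - 3.66)^2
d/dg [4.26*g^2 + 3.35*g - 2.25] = 8.52*g + 3.35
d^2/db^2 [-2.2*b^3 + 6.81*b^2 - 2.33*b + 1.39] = 13.62 - 13.2*b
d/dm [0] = 0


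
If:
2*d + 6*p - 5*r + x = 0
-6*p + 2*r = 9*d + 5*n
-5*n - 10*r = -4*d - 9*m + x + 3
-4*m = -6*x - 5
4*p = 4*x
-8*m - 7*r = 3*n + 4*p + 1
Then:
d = -17831/19942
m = 4387/9971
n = 36135/19942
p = -10769/19942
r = -22209/19942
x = -10769/19942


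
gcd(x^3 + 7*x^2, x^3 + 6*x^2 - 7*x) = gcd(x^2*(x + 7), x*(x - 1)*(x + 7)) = x^2 + 7*x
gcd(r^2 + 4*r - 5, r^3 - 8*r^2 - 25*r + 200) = r + 5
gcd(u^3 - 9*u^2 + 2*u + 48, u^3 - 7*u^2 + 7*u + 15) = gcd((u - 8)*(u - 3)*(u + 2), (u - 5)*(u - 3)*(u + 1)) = u - 3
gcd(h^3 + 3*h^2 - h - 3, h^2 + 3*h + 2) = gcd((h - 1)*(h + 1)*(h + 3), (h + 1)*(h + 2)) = h + 1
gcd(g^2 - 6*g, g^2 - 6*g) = g^2 - 6*g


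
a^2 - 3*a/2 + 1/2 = (a - 1)*(a - 1/2)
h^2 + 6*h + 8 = (h + 2)*(h + 4)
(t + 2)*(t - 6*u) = t^2 - 6*t*u + 2*t - 12*u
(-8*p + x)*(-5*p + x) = 40*p^2 - 13*p*x + x^2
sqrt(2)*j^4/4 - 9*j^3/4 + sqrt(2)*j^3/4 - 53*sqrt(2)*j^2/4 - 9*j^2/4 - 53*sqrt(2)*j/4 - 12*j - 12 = (j/2 + 1/2)*(j - 8*sqrt(2))*(j + 3*sqrt(2))*(sqrt(2)*j/2 + 1/2)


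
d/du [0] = 0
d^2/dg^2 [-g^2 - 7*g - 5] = -2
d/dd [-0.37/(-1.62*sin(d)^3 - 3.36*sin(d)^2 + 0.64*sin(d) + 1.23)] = (-1.7982*sin(d)^2 - 2.4864*sin(d) + 0.2368)*cos(d)/(1.62*sin(d)^3 + 3.36*sin(d)^2 - 0.64*sin(d) - 1.23)^2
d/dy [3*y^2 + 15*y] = 6*y + 15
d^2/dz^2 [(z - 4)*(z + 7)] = 2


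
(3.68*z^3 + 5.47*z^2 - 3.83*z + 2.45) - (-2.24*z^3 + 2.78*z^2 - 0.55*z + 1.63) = 5.92*z^3 + 2.69*z^2 - 3.28*z + 0.82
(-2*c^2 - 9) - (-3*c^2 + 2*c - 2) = c^2 - 2*c - 7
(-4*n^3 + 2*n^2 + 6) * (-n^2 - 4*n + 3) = 4*n^5 + 14*n^4 - 20*n^3 - 24*n + 18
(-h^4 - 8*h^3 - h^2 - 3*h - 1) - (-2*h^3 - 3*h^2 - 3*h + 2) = -h^4 - 6*h^3 + 2*h^2 - 3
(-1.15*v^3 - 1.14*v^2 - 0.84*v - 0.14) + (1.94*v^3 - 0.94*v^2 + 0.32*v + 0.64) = 0.79*v^3 - 2.08*v^2 - 0.52*v + 0.5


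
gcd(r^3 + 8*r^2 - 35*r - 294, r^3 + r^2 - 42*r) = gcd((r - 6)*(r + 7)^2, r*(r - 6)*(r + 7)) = r^2 + r - 42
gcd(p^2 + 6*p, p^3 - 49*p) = p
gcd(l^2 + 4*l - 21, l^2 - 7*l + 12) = l - 3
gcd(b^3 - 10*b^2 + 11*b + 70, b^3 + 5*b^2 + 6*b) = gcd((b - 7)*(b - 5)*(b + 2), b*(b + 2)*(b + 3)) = b + 2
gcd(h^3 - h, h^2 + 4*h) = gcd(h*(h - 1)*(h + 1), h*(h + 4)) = h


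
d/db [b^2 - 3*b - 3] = 2*b - 3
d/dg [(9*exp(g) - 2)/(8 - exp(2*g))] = (9*exp(2*g) - 4*exp(g) + 72)*exp(g)/(exp(4*g) - 16*exp(2*g) + 64)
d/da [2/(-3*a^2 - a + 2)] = 2*(6*a + 1)/(3*a^2 + a - 2)^2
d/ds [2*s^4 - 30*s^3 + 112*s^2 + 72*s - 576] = 8*s^3 - 90*s^2 + 224*s + 72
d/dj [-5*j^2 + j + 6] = 1 - 10*j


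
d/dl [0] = 0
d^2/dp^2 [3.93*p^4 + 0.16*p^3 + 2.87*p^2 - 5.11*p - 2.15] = 47.16*p^2 + 0.96*p + 5.74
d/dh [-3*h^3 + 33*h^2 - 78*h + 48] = -9*h^2 + 66*h - 78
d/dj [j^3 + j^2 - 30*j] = 3*j^2 + 2*j - 30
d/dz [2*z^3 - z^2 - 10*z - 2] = 6*z^2 - 2*z - 10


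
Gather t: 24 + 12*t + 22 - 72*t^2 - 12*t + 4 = 50 - 72*t^2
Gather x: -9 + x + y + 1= x + y - 8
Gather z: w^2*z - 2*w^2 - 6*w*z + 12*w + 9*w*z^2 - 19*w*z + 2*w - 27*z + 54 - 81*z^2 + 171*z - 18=-2*w^2 + 14*w + z^2*(9*w - 81) + z*(w^2 - 25*w + 144) + 36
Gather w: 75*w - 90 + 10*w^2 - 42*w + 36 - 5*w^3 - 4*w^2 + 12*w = -5*w^3 + 6*w^2 + 45*w - 54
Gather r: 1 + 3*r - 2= 3*r - 1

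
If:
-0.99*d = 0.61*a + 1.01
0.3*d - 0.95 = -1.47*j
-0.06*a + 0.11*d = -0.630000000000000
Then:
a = 4.05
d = -3.52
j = 1.36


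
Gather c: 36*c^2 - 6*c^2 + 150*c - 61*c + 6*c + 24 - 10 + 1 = 30*c^2 + 95*c + 15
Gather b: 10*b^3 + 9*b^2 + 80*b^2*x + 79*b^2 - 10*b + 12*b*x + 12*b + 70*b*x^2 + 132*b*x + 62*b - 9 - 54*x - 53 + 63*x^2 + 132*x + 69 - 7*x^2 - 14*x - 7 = 10*b^3 + b^2*(80*x + 88) + b*(70*x^2 + 144*x + 64) + 56*x^2 + 64*x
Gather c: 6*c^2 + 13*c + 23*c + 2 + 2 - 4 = 6*c^2 + 36*c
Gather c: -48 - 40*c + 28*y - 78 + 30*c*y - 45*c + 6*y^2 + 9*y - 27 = c*(30*y - 85) + 6*y^2 + 37*y - 153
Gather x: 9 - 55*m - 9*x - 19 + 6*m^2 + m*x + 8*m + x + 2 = 6*m^2 - 47*m + x*(m - 8) - 8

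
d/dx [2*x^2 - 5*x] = 4*x - 5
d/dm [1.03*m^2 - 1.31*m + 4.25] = 2.06*m - 1.31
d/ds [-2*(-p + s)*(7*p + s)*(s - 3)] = 14*p^2 - 24*p*s + 36*p - 6*s^2 + 12*s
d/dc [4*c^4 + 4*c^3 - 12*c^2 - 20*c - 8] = 16*c^3 + 12*c^2 - 24*c - 20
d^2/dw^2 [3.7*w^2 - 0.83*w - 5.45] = 7.40000000000000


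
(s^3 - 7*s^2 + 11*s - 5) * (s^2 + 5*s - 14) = s^5 - 2*s^4 - 38*s^3 + 148*s^2 - 179*s + 70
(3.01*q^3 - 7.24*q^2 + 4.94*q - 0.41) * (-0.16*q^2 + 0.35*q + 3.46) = -0.4816*q^5 + 2.2119*q^4 + 7.0902*q^3 - 23.2558*q^2 + 16.9489*q - 1.4186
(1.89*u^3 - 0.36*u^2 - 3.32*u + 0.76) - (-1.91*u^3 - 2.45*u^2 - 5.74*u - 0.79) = 3.8*u^3 + 2.09*u^2 + 2.42*u + 1.55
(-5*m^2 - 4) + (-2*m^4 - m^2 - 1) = -2*m^4 - 6*m^2 - 5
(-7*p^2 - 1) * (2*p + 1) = -14*p^3 - 7*p^2 - 2*p - 1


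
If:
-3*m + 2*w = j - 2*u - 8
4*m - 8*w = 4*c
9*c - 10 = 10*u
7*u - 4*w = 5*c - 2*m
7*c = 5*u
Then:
No Solution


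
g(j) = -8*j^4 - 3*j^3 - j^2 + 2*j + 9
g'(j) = -32*j^3 - 9*j^2 - 2*j + 2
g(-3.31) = -860.07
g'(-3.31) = 1070.49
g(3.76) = -1756.06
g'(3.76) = -1833.79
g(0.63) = 7.85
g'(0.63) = -10.83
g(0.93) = 1.60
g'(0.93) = -33.38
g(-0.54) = 7.42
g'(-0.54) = 5.49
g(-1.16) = -4.47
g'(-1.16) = 42.16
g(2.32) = -260.97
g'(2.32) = -450.67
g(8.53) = -44261.84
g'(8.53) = -20530.72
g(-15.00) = -395121.00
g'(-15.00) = 106007.00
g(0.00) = 9.00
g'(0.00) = 2.00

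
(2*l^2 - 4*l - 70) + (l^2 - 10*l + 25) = 3*l^2 - 14*l - 45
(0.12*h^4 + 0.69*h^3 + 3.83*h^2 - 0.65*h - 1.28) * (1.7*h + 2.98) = 0.204*h^5 + 1.5306*h^4 + 8.5672*h^3 + 10.3084*h^2 - 4.113*h - 3.8144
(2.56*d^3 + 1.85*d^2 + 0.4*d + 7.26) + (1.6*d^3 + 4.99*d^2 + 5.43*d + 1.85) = 4.16*d^3 + 6.84*d^2 + 5.83*d + 9.11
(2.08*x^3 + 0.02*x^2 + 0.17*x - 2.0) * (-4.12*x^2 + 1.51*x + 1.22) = -8.5696*x^5 + 3.0584*x^4 + 1.8674*x^3 + 8.5211*x^2 - 2.8126*x - 2.44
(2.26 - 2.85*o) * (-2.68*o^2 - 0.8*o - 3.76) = 7.638*o^3 - 3.7768*o^2 + 8.908*o - 8.4976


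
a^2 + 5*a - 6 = (a - 1)*(a + 6)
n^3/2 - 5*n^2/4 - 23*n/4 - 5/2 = (n/2 + 1)*(n - 5)*(n + 1/2)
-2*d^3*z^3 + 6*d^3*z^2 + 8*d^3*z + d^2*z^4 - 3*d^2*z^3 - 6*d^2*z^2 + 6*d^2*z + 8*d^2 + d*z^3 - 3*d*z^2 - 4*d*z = (-2*d + z)*(z - 4)*(d*z + 1)*(d*z + d)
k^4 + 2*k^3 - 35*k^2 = k^2*(k - 5)*(k + 7)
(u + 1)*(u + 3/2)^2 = u^3 + 4*u^2 + 21*u/4 + 9/4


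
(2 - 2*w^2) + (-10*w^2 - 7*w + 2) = -12*w^2 - 7*w + 4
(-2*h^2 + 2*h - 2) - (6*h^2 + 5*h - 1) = -8*h^2 - 3*h - 1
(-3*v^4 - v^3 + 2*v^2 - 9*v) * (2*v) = -6*v^5 - 2*v^4 + 4*v^3 - 18*v^2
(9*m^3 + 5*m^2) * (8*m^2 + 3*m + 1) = 72*m^5 + 67*m^4 + 24*m^3 + 5*m^2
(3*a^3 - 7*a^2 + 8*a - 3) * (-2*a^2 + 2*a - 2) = -6*a^5 + 20*a^4 - 36*a^3 + 36*a^2 - 22*a + 6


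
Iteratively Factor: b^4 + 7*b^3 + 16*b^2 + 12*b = (b + 2)*(b^3 + 5*b^2 + 6*b) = (b + 2)^2*(b^2 + 3*b) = b*(b + 2)^2*(b + 3)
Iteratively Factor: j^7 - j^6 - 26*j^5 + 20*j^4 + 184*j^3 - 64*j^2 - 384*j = (j - 2)*(j^6 + j^5 - 24*j^4 - 28*j^3 + 128*j^2 + 192*j) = (j - 2)*(j + 2)*(j^5 - j^4 - 22*j^3 + 16*j^2 + 96*j) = (j - 2)*(j + 2)^2*(j^4 - 3*j^3 - 16*j^2 + 48*j) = (j - 3)*(j - 2)*(j + 2)^2*(j^3 - 16*j) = j*(j - 3)*(j - 2)*(j + 2)^2*(j^2 - 16) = j*(j - 3)*(j - 2)*(j + 2)^2*(j + 4)*(j - 4)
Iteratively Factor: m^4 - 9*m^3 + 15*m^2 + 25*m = (m - 5)*(m^3 - 4*m^2 - 5*m) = (m - 5)*(m + 1)*(m^2 - 5*m) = m*(m - 5)*(m + 1)*(m - 5)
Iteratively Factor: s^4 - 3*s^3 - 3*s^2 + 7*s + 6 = (s + 1)*(s^3 - 4*s^2 + s + 6) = (s - 3)*(s + 1)*(s^2 - s - 2) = (s - 3)*(s + 1)^2*(s - 2)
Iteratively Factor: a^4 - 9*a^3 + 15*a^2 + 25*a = (a + 1)*(a^3 - 10*a^2 + 25*a) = a*(a + 1)*(a^2 - 10*a + 25) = a*(a - 5)*(a + 1)*(a - 5)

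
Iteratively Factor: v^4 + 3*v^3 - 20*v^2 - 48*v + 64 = (v + 4)*(v^3 - v^2 - 16*v + 16) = (v + 4)^2*(v^2 - 5*v + 4) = (v - 4)*(v + 4)^2*(v - 1)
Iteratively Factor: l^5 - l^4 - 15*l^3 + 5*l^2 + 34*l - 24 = (l - 1)*(l^4 - 15*l^2 - 10*l + 24) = (l - 1)^2*(l^3 + l^2 - 14*l - 24) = (l - 1)^2*(l + 2)*(l^2 - l - 12) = (l - 1)^2*(l + 2)*(l + 3)*(l - 4)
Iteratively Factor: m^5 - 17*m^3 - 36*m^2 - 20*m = (m + 1)*(m^4 - m^3 - 16*m^2 - 20*m) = (m + 1)*(m + 2)*(m^3 - 3*m^2 - 10*m) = m*(m + 1)*(m + 2)*(m^2 - 3*m - 10) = m*(m - 5)*(m + 1)*(m + 2)*(m + 2)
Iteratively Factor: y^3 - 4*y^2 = (y)*(y^2 - 4*y) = y*(y - 4)*(y)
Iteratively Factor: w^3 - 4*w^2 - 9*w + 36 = (w - 4)*(w^2 - 9) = (w - 4)*(w - 3)*(w + 3)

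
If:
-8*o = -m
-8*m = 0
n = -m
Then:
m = 0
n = 0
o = 0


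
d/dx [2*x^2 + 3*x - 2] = 4*x + 3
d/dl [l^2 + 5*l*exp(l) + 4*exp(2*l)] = 5*l*exp(l) + 2*l + 8*exp(2*l) + 5*exp(l)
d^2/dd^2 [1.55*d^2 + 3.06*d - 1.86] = 3.10000000000000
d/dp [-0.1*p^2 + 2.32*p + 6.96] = 2.32 - 0.2*p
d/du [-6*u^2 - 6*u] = -12*u - 6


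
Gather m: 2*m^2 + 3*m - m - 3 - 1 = 2*m^2 + 2*m - 4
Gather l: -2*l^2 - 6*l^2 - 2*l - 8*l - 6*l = -8*l^2 - 16*l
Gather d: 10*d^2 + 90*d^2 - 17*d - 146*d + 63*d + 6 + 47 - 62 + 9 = 100*d^2 - 100*d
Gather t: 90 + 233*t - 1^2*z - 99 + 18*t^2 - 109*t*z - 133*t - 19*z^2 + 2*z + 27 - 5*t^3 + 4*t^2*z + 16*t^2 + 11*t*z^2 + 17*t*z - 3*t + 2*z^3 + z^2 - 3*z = -5*t^3 + t^2*(4*z + 34) + t*(11*z^2 - 92*z + 97) + 2*z^3 - 18*z^2 - 2*z + 18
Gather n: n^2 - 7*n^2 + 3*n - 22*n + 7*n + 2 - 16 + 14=-6*n^2 - 12*n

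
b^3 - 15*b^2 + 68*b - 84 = (b - 7)*(b - 6)*(b - 2)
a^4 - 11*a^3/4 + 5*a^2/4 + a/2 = a*(a - 2)*(a - 1)*(a + 1/4)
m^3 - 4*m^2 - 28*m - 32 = (m - 8)*(m + 2)^2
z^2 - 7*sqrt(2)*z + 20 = (z - 5*sqrt(2))*(z - 2*sqrt(2))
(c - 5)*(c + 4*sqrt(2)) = c^2 - 5*c + 4*sqrt(2)*c - 20*sqrt(2)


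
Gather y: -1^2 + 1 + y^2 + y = y^2 + y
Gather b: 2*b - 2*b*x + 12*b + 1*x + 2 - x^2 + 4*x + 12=b*(14 - 2*x) - x^2 + 5*x + 14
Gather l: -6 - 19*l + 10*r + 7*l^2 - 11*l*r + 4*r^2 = 7*l^2 + l*(-11*r - 19) + 4*r^2 + 10*r - 6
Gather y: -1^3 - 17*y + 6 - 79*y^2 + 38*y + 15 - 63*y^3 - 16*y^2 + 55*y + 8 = -63*y^3 - 95*y^2 + 76*y + 28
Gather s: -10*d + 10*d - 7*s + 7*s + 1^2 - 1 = 0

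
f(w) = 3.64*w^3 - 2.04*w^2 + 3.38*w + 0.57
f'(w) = 10.92*w^2 - 4.08*w + 3.38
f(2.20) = 36.89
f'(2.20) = 47.26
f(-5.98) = -871.00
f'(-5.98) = 418.28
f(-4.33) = -347.82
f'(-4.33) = 225.78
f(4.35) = 276.29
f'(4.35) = 192.27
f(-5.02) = -528.29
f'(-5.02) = 299.05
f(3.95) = 206.42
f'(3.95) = 157.64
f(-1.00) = -8.49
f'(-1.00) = 18.38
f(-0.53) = -2.34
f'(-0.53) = 8.61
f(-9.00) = -2848.65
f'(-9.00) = 924.62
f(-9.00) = -2848.65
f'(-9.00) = 924.62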